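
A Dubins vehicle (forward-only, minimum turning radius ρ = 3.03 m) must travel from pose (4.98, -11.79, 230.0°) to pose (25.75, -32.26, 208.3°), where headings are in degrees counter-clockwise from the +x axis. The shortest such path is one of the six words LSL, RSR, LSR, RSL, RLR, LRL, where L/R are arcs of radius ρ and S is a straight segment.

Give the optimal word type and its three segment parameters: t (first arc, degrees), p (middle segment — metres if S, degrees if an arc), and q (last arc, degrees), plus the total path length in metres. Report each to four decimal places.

Let ψ = atan2(Δy, Δx) = atan2(-20.47, 20.77) = -44.5832° be the start→goal bearing.
Normalize: d = |goal − start| / ρ = 29.161855/3.03 = 9.624375, α = (θ_start − ψ) mod 360° = 274.5832° = 4.792381 rad, β = (θ_goal − ψ) mod 360° = 252.8832° = 4.413645 rad.
Common terms: sin α = -0.996802, cos α = 0.079907, sin β = -0.955707, cos β = -0.294320, cos(α−β) = 0.929133, d² = 92.628588. Work in radians in the unit-radius frame; every candidate has L = ρ·(t + p + q).
LSL: p² = 2 + d² − 2cos(α−β) + 2d(sin α − sin β) = 91.979285; p = √p² = 9.590583; φ = atan2(cos β − cos α, d + sin α − sin β) = -0.039030 rad; t = (φ − α) mod 2π = 1.451774 rad, q = (β − φ) mod 2π = 4.452675 rad → L = 3.03·(1.451774 + 9.590583 + 4.452675) = 3.03·15.495032 = 46.949947 m
RSR: p² = 2 + d² − 2cos(α−β) + 2d(sin β − sin α) = 93.561360; p = √p² = 9.672712; φ = atan2(cos α − cos β, d − sin α + sin β) = 0.038699 rad; t = (α − φ) mod 2π = 4.753682 rad, q = (φ − β) mod 2π = 1.908239 rad → L = 3.03·(4.753682 + 9.672712 + 1.908239) = 3.03·16.334634 = 49.493941 m
LSR: p² = d² − 2 + 2cos(α−β) + 2d(sin α + sin β) = 54.903494; p = √p² = 7.409689; φ = atan2(−cos α − cos β, d + sin α + sin β) − atan2(−2, p) = 0.291575 rad; t = (φ − α) mod 2π = 1.782379 rad, q = (φ − β) mod 2π = 2.161116 rad → L = 3.03·(1.782379 + 7.409689 + 2.161116) = 3.03·11.353184 = 34.400148 m
RSL: p² = d² − 2 + 2cos(α−β) − 2d(sin α + sin β) = 130.070212; p = √p² = 11.404833; φ = atan2(cos α + cos β, d − sin α − sin β) − atan2(2, p) = -0.192118 rad; t = (α − φ) mod 2π = 4.984499 rad, q = (β − φ) mod 2π = 4.605762 rad → L = 3.03·(4.984499 + 11.404833 + 4.605762) = 3.03·20.995094 = 63.615135 m
RLR: c = (6 − d² + 2cos(α−β) + 2d(sin α − sin β))/8 = -10.695170, |c| > 1 → infeasible
LRL: c = (6 − d² + 2cos(α−β) − 2d(sin α − sin β))/8 = -10.497411, |c| > 1 → infeasible
Shortest: LSR with L = 34.400148 m ≈ 34.4001 m
Convert LSR to answer units (arcs ×180/π): t = 1.782379·180/π = 102.1228°, p = ρ·p = 3.03·7.409689 = 22.4514 m, q = 2.161116·180/π = 123.8228°, L = 34.4001 m.

LSR: t = 102.1228°, p = 22.4514 m, q = 123.8228°, L = 34.4001 m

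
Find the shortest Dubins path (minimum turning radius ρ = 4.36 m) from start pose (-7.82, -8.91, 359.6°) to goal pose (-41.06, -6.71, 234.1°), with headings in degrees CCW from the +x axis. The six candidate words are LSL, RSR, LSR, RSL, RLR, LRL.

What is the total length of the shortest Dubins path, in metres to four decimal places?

Let ψ = atan2(Δy, Δx) = atan2(2.20, -33.24) = 176.2134° be the start→goal bearing.
Normalize: d = |goal − start| / ρ = 33.312724/4.36 = 7.640533, α = (θ_start − ψ) mod 360° = 183.3866° = 3.200700 rad, β = (θ_goal − ψ) mod 360° = 57.8866° = 1.010312 rad.
Common terms: sin α = -0.059073, cos α = -0.998254, sin β = 0.846998, cos β = 0.531596, cos(α−β) = -0.580703, d² = 58.377746. Work in radians in the unit-radius frame; every candidate has L = ρ·(t + p + q).
LSL: p² = 2 + d² − 2cos(α−β) + 2d(sin α − sin β) = 47.693421; p = √p² = 6.906042; φ = atan2(cos β − cos α, d + sin α − sin β) = 0.223376 rad; t = (φ − α) mod 2π = 3.305861 rad, q = (β − φ) mod 2π = 0.786936 rad → L = 4.36·(3.305861 + 6.906042 + 0.786936) = 4.36·10.998839 = 47.954940 m
RSR: p² = 2 + d² − 2cos(α−β) + 2d(sin β − sin α) = 75.384882; p = √p² = 8.682447; φ = atan2(cos α − cos β, d − sin α + sin β) = -0.177125 rad; t = (α − φ) mod 2π = 3.377825 rad, q = (φ − β) mod 2π = 5.095748 rad → L = 4.36·(3.377825 + 8.682447 + 5.095748) = 4.36·17.156020 = 74.800249 m
LSR: p² = d² − 2 + 2cos(α−β) + 2d(sin α + sin β) = 67.256668; p = √p² = 8.201016; φ = atan2(−cos α − cos β, d + sin α + sin β) − atan2(−2, p) = 0.294513 rad; t = (φ − α) mod 2π = 3.376998 rad, q = (φ − β) mod 2π = 5.567387 rad → L = 4.36·(3.376998 + 8.201016 + 5.567387) = 4.36·17.145401 = 74.753950 m
RSL: p² = d² − 2 + 2cos(α−β) − 2d(sin α + sin β) = 43.176013; p = √p² = 6.570846; φ = atan2(cos α + cos β, d − sin α − sin β) − atan2(2, p) = -0.363460 rad; t = (α − φ) mod 2π = 3.564160 rad, q = (β − φ) mod 2π = 1.373772 rad → L = 4.36·(3.564160 + 6.570846 + 1.373772) = 4.36·11.508778 = 50.178270 m
RLR: c = (6 − d² + 2cos(α−β) + 2d(sin α − sin β))/8 = -8.423110, |c| > 1 → infeasible
LRL: c = (6 − d² + 2cos(α−β) − 2d(sin α − sin β))/8 = -4.961678, |c| > 1 → infeasible
Shortest: LSL with L = 47.954940 m ≈ 47.9549 m

47.9549 m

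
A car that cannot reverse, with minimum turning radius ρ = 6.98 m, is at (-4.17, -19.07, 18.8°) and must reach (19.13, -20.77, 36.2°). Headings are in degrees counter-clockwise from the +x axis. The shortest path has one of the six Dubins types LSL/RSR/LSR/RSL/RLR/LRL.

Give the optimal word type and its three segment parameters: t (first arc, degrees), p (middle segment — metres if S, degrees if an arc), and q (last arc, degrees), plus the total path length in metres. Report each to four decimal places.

RSL: t = 31.3230°, p = 14.2400 m, q = 48.7230°, L = 23.9915 m

Let ψ = atan2(Δy, Δx) = atan2(-1.70, 23.30) = -4.1730° be the start→goal bearing.
Normalize: d = |goal − start| / ρ = 23.361935/6.98 = 3.346982, α = (θ_start − ψ) mod 360° = 22.9730° = 0.400954 rad, β = (θ_goal − ψ) mod 360° = 40.3730° = 0.704642 rad.
Common terms: sin α = 0.390297, cos α = 0.920689, sin β = 0.647761, cos β = 0.761844, cos(α−β) = 0.954240, d² = 11.202289. Work in radians in the unit-radius frame; every candidate has L = ρ·(t + p + q).
LSL: p² = 2 + d² − 2cos(α−β) + 2d(sin α − sin β) = 9.570356; p = √p² = 3.093599; φ = atan2(cos β − cos α, d + sin α − sin β) = -0.051369 rad; t = (φ − α) mod 2π = 5.830862 rad, q = (β − φ) mod 2π = 0.756010 rad → L = 6.98·(5.830862 + 3.093599 + 0.756010) = 6.98·9.680472 = 67.569693 m
RSR: p² = 2 + d² − 2cos(α−β) + 2d(sin β − sin α) = 13.017261; p = √p² = 3.607944; φ = atan2(cos α − cos β, d − sin α + sin β) = 0.044041 rad; t = (α − φ) mod 2π = 0.356913 rad, q = (φ − β) mod 2π = 5.622585 rad → L = 6.98·(0.356913 + 3.607944 + 5.622585) = 6.98·9.587442 = 66.920346 m
LSR: p² = d² − 2 + 2cos(α−β) + 2d(sin α + sin β) = 18.059491; p = √p² = 4.249646; φ = atan2(−cos α − cos β, d + sin α + sin β) − atan2(−2, p) = 0.073500 rad; t = (φ − α) mod 2π = 5.955731 rad, q = (φ − β) mod 2π = 5.652044 rad → L = 6.98·(5.955731 + 4.249646 + 5.652044) = 6.98·15.857421 = 110.684797 m
RSL: p² = d² − 2 + 2cos(α−β) − 2d(sin α + sin β) = 4.162048; p = √p² = 2.040110; φ = atan2(cos α + cos β, d − sin α − sin β) − atan2(2, p) = -0.145736 rad; t = (α − φ) mod 2π = 0.546690 rad, q = (β − φ) mod 2π = 0.850377 rad → L = 6.98·(0.546690 + 2.040110 + 0.850377) = 6.98·3.437177 = 23.991497 m
RLR: c = (6 − d² + 2cos(α−β) + 2d(sin α − sin β))/8 = -0.627158; p = 2π − arccos c = 4.034490 rad; φ = atan2(cos α − cos β, d − sin α + sin β) = 0.044041 rad; t = (α − φ + p/2) mod 2π = 2.374159 rad, q = (α − β − t + p) mod 2π = 1.356644 rad → L = 6.98·(2.374159 + 4.034490 + 1.356644) = 6.98·7.765293 = 54.201749 m
LRL: c = (6 − d² + 2cos(α−β) − 2d(sin α − sin β))/8 = -0.196294; p = 2π − arccos c = 4.514812 rad; φ = atan2(cos β − cos α, d + sin α − sin β) = -0.051369 rad; t = (φ − α + p/2) mod 2π = 1.805083 rad, q = (β − α − t + p) mod 2π = 3.013416 rad → L = 6.98·(1.805083 + 4.514812 + 3.013416) = 6.98·9.333310 = 65.146507 m
Shortest: RSL with L = 23.991497 m ≈ 23.9915 m
Convert RSL to answer units (arcs ×180/π): t = 0.546690·180/π = 31.3230°, p = ρ·p = 6.98·2.040110 = 14.2400 m, q = 0.850377·180/π = 48.7230°, L = 23.9915 m.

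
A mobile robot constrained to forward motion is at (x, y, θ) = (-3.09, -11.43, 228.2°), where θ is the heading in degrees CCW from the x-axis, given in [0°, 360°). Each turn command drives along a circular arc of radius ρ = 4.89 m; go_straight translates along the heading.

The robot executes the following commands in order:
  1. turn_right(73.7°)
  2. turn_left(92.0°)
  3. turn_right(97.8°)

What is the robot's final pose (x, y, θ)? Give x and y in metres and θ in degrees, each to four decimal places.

set_pose: (x, y, θ) = (-3.0900, -11.4300, 228.2000°), ρ = 4.89
turn_right(73.7°): centre at ρ to the right, rotate −73.7° → (-8.8406, -12.5843, 154.5000°)
turn_left(92.0°): centre at ρ to the left, rotate +92.0° → (-15.4302, -15.0481, 246.5000°)
turn_right(97.8°): centre at ρ to the right, rotate −97.8° → (-22.4551, -17.2765, 148.7000°)

(-22.4551, -17.2765, 148.7000°)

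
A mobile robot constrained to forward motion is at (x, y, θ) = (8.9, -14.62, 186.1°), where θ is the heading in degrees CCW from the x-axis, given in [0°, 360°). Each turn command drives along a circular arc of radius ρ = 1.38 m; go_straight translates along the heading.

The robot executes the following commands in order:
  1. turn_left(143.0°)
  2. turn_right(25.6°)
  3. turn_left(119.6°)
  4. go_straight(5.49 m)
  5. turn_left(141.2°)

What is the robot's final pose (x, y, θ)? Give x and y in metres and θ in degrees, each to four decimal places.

(11.8468, -10.6834, 204.3000°)

set_pose: (x, y, θ) = (8.9000, -14.6200, 186.1000°), ρ = 1.38
turn_left(143.0°): centre at ρ to the left, rotate +143.0° → (8.3380, -17.1763, 329.1000°)
turn_right(25.6°): centre at ρ to the right, rotate −25.6° → (8.7800, -17.5988, 303.5000°)
turn_left(119.6°): centre at ρ to the left, rotate +119.6° → (11.1615, -17.4615, 423.1000° ≡ 63.1000°)
go_straight(5.49): x += 5.49·cos θ, y += 5.49·sin θ → (13.6453, -12.5655, 63.1000°)
turn_left(141.2°): centre at ρ to the left, rotate +141.2° → (11.8468, -10.6834, 204.3000°)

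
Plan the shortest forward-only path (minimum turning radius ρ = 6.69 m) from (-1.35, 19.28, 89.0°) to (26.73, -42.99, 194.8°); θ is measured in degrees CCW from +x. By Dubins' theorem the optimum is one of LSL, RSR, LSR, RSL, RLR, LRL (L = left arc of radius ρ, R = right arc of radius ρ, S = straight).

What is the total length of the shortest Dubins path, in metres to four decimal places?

Let ψ = atan2(Δy, Δx) = atan2(-62.27, 28.08) = -65.7275° be the start→goal bearing.
Normalize: d = |goal − start| / ρ = 68.308413/6.69 = 10.210525, α = (θ_start − ψ) mod 360° = 154.7275° = 2.700504 rad, β = (θ_goal − ψ) mod 360° = 260.5275° = 4.547063 rad.
Common terms: sin α = 0.426924, cos α = -0.904288, sin β = -0.986365, cos β = -0.164574, cos(α−β) = -0.272280, d² = 104.254823. Work in radians in the unit-radius frame; every candidate has L = ρ·(t + p + q).
LSL: p² = 2 + d² − 2cos(α−β) + 2d(sin α − sin β) = 135.660219; p = √p² = 11.647327; φ = atan2(cos β − cos α, d + sin α − sin β) = 0.063552 rad; t = (φ − α) mod 2π = 3.646233 rad, q = (β − φ) mod 2π = 4.483511 rad → L = 6.69·(3.646233 + 11.647327 + 4.483511) = 6.69·19.777070 = 132.308601 m
RSR: p² = 2 + d² − 2cos(α−β) + 2d(sin β − sin α) = 77.938549; p = √p² = 8.828281; φ = atan2(cos α − cos β, d − sin α + sin β) = -0.083887 rad; t = (α − φ) mod 2π = 2.784392 rad, q = (φ − β) mod 2π = 1.652235 rad → L = 6.69·(2.784392 + 8.828281 + 1.652235) = 6.69·13.264908 = 88.742235 m
LSR: p² = d² − 2 + 2cos(α−β) + 2d(sin α + sin β) = 90.285891; p = √p² = 9.501889; φ = atan2(−cos α − cos β, d + sin α + sin β) − atan2(−2, p) = 0.317757 rad; t = (φ − α) mod 2π = 3.900438 rad, q = (φ − β) mod 2π = 2.053880 rad → L = 6.69·(3.900438 + 9.501889 + 2.053880) = 6.69·15.456206 = 103.402020 m
RSL: p² = d² − 2 + 2cos(α−β) − 2d(sin α + sin β) = 113.134635; p = √p² = 10.636477; φ = atan2(cos α + cos β, d − sin α − sin β) − atan2(2, p) = -0.284783 rad; t = (α − φ) mod 2π = 2.985287 rad, q = (β − φ) mod 2π = 4.831846 rad → L = 6.69·(2.985287 + 10.636477 + 4.831846) = 6.69·18.453609 = 123.454647 m
RLR: c = (6 − d² + 2cos(α−β) + 2d(sin α − sin β))/8 = -8.742319, |c| > 1 → infeasible
LRL: c = (6 − d² + 2cos(α−β) − 2d(sin α − sin β))/8 = -15.957527, |c| > 1 → infeasible
Shortest: RSR with L = 88.742235 m ≈ 88.7422 m

88.7422 m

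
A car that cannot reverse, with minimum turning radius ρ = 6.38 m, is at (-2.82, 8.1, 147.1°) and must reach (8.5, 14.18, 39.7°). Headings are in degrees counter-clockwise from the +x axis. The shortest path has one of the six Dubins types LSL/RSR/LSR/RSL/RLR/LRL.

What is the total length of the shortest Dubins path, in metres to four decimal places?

Let ψ = atan2(Δy, Δx) = atan2(6.08, 11.32) = 28.2404° be the start→goal bearing.
Normalize: d = |goal − start| / ρ = 12.849467/6.38 = 2.014023, α = (θ_start − ψ) mod 360° = 118.8596° = 2.074492 rad, β = (θ_goal − ψ) mod 360° = 11.4596° = 0.200009 rad.
Common terms: sin α = 0.875805, cos α = -0.482666, sin β = 0.198678, cos β = 0.980065, cos(α−β) = -0.299041, d² = 4.056289. Work in radians in the unit-radius frame; every candidate has L = ρ·(t + p + q).
LSL: p² = 2 + d² − 2cos(α−β) + 2d(sin α − sin β) = 9.381869; p = √p² = 3.062984; φ = atan2(cos β − cos α, d + sin α − sin β) = 0.497865 rad; t = (φ − α) mod 2π = 4.706558 rad, q = (β − φ) mod 2π = 5.985329 rad → L = 6.38·(4.706558 + 3.062984 + 5.985329) = 6.38·13.754871 = 87.756075 m
RSR: p² = 2 + d² − 2cos(α−β) + 2d(sin β − sin α) = 3.926872; p = √p² = 1.981634; φ = atan2(cos α − cos β, d − sin α + sin β) = -0.830315 rad; t = (α − φ) mod 2π = 2.904807 rad, q = (φ − β) mod 2π = 5.252862 rad → L = 6.38·(2.904807 + 1.981634 + 5.252862) = 6.38·10.139302 = 64.688750 m
LSR: p² = d² − 2 + 2cos(α−β) + 2d(sin α + sin β) = 5.786272; p = √p² = 2.405467; φ = atan2(−cos α − cos β, d + sin α + sin β) − atan2(−2, p) = 0.533942 rad; t = (φ − α) mod 2π = 4.742635 rad, q = (φ − β) mod 2π = 0.333934 rad → L = 6.38·(4.742635 + 2.405467 + 0.333934) = 6.38·7.482036 = 47.735388 m
RSL: p² = d² − 2 + 2cos(α−β) − 2d(sin α + sin β) = -2.869857 < 0 → infeasible
RLR: c = (6 − d² + 2cos(α−β) + 2d(sin α − sin β))/8 = 0.509141; p = 2π − arccos c = 5.246575 rad; φ = atan2(cos α − cos β, d − sin α + sin β) = -0.830315 rad; t = (α − φ + p/2) mod 2π = 5.528095 rad, q = (α − β − t + p) mod 2π = 1.592964 rad → L = 6.38·(5.528095 + 5.246575 + 1.592964) = 6.38·12.367635 = 78.905509 m
LRL: c = (6 − d² + 2cos(α−β) − 2d(sin α − sin β))/8 = -0.172734; p = 2π − arccos c = 4.538785 rad; φ = atan2(cos β − cos α, d + sin α − sin β) = 0.497865 rad; t = (φ − α + p/2) mod 2π = 0.692765 rad, q = (β − α − t + p) mod 2π = 1.971536 rad → L = 6.38·(0.692765 + 4.538785 + 1.971536) = 6.38·7.203086 = 45.955686 m
Shortest: LRL with L = 45.955686 m ≈ 45.9557 m

45.9557 m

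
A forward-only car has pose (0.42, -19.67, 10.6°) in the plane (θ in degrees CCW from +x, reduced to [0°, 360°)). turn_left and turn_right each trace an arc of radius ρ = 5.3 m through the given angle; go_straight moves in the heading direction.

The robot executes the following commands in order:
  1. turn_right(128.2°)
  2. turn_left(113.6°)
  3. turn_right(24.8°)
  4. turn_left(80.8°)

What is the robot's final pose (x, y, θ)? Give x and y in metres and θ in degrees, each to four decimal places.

set_pose: (x, y, θ) = (0.4200, -19.6700, 10.6000°), ρ = 5.3
turn_right(128.2°): centre at ρ to the right, rotate −128.2° → (6.0918, -27.3350, -117.6000° ≡ 242.4000°)
turn_left(113.6°): centre at ρ to the left, rotate +113.6° → (10.4190, -35.0776, 356.0000°)
turn_right(24.8°): centre at ρ to the right, rotate −24.8° → (12.6026, -35.7202, 331.2000°)
turn_left(80.8°): centre at ρ to the left, rotate +80.8° → (19.3323, -34.3388, 412.0000° ≡ 52.0000°)

(19.3323, -34.3388, 52.0000°)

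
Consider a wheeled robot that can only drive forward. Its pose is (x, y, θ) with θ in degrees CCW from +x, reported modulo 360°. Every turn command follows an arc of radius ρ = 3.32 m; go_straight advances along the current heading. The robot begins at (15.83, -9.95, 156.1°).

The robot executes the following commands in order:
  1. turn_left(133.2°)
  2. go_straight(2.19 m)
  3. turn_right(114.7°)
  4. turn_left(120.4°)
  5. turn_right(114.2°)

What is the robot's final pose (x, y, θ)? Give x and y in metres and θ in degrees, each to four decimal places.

(2.3455, -29.9833, 180.8000°)

set_pose: (x, y, θ) = (15.8300, -9.9500, 156.1000°), ρ = 3.32
turn_left(133.2°): centre at ρ to the left, rotate +133.2° → (11.3515, -14.0826, 289.3000°)
go_straight(2.19): x += 2.19·cos θ, y += 2.19·sin θ → (12.0753, -16.1496, 289.3000°)
turn_right(114.7°): centre at ρ to the right, rotate −114.7° → (8.6295, -20.5521, 174.6000°)
turn_left(120.4°): centre at ρ to the left, rotate +120.4° → (5.3081, -25.2605, 295.0000°)
turn_right(114.2°): centre at ρ to the right, rotate −114.2° → (2.3455, -29.9833, 180.8000°)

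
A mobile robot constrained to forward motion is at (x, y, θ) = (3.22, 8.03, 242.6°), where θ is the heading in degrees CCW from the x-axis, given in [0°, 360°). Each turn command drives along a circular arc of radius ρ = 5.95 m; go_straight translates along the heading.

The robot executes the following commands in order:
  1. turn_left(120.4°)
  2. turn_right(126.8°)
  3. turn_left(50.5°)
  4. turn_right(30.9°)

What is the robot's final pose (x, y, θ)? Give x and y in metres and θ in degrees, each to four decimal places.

(13.3841, -18.0910, 255.8000°)

set_pose: (x, y, θ) = (3.2200, 8.0300, 242.6000°), ρ = 5.95
turn_left(120.4°): centre at ρ to the left, rotate +120.4° → (8.8139, -0.6500, 363.0000° ≡ 3.0000°)
turn_right(126.8°): centre at ρ to the right, rotate −126.8° → (14.0697, -9.9018, -123.8000° ≡ 236.2000°)
turn_left(50.5°): centre at ρ to the left, rotate +50.5° → (13.3150, -14.9216, 286.7000°)
turn_right(30.9°): centre at ρ to the right, rotate −30.9° → (13.3841, -18.0910, 255.8000°)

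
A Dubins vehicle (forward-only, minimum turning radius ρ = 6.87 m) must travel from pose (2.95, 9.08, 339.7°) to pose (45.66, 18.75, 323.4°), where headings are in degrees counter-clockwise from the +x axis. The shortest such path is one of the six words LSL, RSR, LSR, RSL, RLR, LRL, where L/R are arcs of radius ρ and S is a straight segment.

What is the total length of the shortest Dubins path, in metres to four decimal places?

Let ψ = atan2(Δy, Δx) = atan2(9.67, 42.71) = 12.7573° be the start→goal bearing.
Normalize: d = |goal − start| / ρ = 43.791015/6.87 = 6.374238, α = (θ_start − ψ) mod 360° = 326.9427° = 5.706227 rad, β = (θ_goal − ψ) mod 360° = 310.6427° = 5.421738 rad.
Common terms: sin α = -0.545477, cos α = 0.838126, sin β = -0.758786, cos β = 0.651340, cos(α−β) = 0.959805, d² = 40.630910. Work in radians in the unit-radius frame; every candidate has L = ρ·(t + p + q).
LSL: p² = 2 + d² − 2cos(α−β) + 2d(sin α − sin β) = 43.430660; p = √p² = 6.590194; φ = atan2(cos β − cos α, d + sin α − sin β) = -0.028347 rad; t = (φ − α) mod 2π = 0.548612 rad, q = (β − φ) mod 2π = 5.450085 rad → L = 6.87·(0.548612 + 6.590194 + 5.450085) = 6.87·12.588891 = 86.485680 m
RSR: p² = 2 + d² − 2cos(α−β) + 2d(sin β − sin α) = 37.991939; p = √p² = 6.163760; φ = atan2(cos α − cos β, d − sin α + sin β) = 0.030308 rad; t = (α − φ) mod 2π = 5.675918 rad, q = (φ − β) mod 2π = 0.891756 rad → L = 6.87·(5.675918 + 6.163760 + 0.891756) = 6.87·12.731434 = 87.464953 m
LSR: p² = d² − 2 + 2cos(α−β) + 2d(sin α + sin β) = 23.923150; p = √p² = 4.891130; φ = atan2(−cos α − cos β, d + sin α + sin β) − atan2(−2, p) = 0.102416 rad; t = (φ − α) mod 2π = 0.679375 rad, q = (φ − β) mod 2π = 0.963863 rad → L = 6.87·(0.679375 + 4.891130 + 0.963863) = 6.87·6.534368 = 44.891105 m
RSL: p² = d² − 2 + 2cos(α−β) − 2d(sin α + sin β) = 57.177891; p = √p² = 7.561606; φ = atan2(cos α + cos β, d − sin α − sin β) − atan2(2, p) = -0.066974 rad; t = (α − φ) mod 2π = 5.773200 rad, q = (β − φ) mod 2π = 5.488712 rad → L = 6.87·(5.773200 + 7.561606 + 5.488712) = 6.87·18.823519 = 129.317573 m
RLR: c = (6 − d² + 2cos(α−β) + 2d(sin α − sin β))/8 = -3.748992, |c| > 1 → infeasible
LRL: c = (6 − d² + 2cos(α−β) − 2d(sin α − sin β))/8 = -4.428832, |c| > 1 → infeasible
Shortest: LSR with L = 44.891105 m ≈ 44.8911 m

44.8911 m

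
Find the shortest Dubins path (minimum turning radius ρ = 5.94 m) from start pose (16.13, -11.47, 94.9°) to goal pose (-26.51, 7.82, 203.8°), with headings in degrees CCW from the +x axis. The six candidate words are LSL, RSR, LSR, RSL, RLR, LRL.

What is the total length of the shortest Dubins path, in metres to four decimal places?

Let ψ = atan2(Δy, Δx) = atan2(19.29, -42.64) = 155.6584° be the start→goal bearing.
Normalize: d = |goal − start| / ρ = 46.800360/5.94 = 7.878848, α = (θ_start − ψ) mod 360° = 299.2416° = 5.222752 rad, β = (θ_goal − ψ) mod 360° = 48.1416° = 0.840230 rad.
Common terms: sin α = -0.872567, cos α = 0.488494, sin β = 0.744796, cos β = 0.667292, cos(α−β) = -0.323917, d² = 62.076254. Work in radians in the unit-radius frame; every candidate has L = ρ·(t + p + q).
LSL: p² = 2 + d² − 2cos(α−β) + 2d(sin α − sin β) = 39.238158; p = √p² = 6.264037; φ = atan2(cos β − cos α, d + sin α − sin β) = 0.028547 rad; t = (φ − α) mod 2π = 1.088981 rad, q = (β − φ) mod 2π = 0.811682 rad → L = 5.94·(1.088981 + 6.264037 + 0.811682) = 5.94·8.164700 = 48.498320 m
RSR: p² = 2 + d² − 2cos(α−β) + 2d(sin β − sin α) = 90.210019; p = √p² = 9.497896; φ = atan2(cos α − cos β, d − sin α + sin β) = -0.018826 rad; t = (α − φ) mod 2π = 5.241578 rad, q = (φ − β) mod 2π = 5.424129 rad → L = 5.94·(5.241578 + 9.497896 + 5.424129) = 5.94·20.163603 = 119.771799 m
LSR: p² = d² − 2 + 2cos(α−β) + 2d(sin α + sin β) = 57.415042; p = √p² = 7.577271; φ = atan2(−cos α − cos β, d + sin α + sin β) − atan2(−2, p) = 0.110040 rad; t = (φ − α) mod 2π = 1.170473 rad, q = (φ − β) mod 2π = 5.552995 rad → L = 5.94·(1.170473 + 7.577271 + 5.552995) = 5.94·14.300740 = 84.946395 m
RSL: p² = d² − 2 + 2cos(α−β) − 2d(sin α + sin β) = 61.441795; p = √p² = 7.838482; φ = atan2(cos α + cos β, d − sin α − sin β) − atan2(2, p) = -0.106458 rad; t = (α − φ) mod 2π = 5.329209 rad, q = (β − φ) mod 2π = 0.946688 rad → L = 5.94·(5.329209 + 7.838482 + 0.946688) = 5.94·14.114379 = 83.839409 m
RLR: c = (6 − d² + 2cos(α−β) + 2d(sin α − sin β))/8 = -10.276252, |c| > 1 → infeasible
LRL: c = (6 − d² + 2cos(α−β) − 2d(sin α − sin β))/8 = -3.904770, |c| > 1 → infeasible
Shortest: LSL with L = 48.498320 m ≈ 48.4983 m

48.4983 m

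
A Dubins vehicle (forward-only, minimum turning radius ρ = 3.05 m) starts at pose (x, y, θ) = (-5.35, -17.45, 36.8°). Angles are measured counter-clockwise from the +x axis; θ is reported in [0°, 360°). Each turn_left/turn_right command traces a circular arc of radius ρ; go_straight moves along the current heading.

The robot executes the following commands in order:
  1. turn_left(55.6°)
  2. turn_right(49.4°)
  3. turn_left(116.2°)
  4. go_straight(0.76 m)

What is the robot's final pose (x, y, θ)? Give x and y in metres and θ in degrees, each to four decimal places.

(-4.8700, -7.1700, 159.2000°)

set_pose: (x, y, θ) = (-5.3500, -17.4500, 36.8000°), ρ = 3.05
turn_left(55.6°): centre at ρ to the left, rotate +55.6° → (-4.1297, -14.8800, 92.4000°)
turn_right(49.4°): centre at ρ to the right, rotate −49.4° → (-3.1625, -12.5217, 43.0000°)
turn_left(116.2°): centre at ρ to the left, rotate +116.2° → (-4.1595, -7.4399, 159.2000°)
go_straight(0.76): x += 0.76·cos θ, y += 0.76·sin θ → (-4.8700, -7.1700, 159.2000°)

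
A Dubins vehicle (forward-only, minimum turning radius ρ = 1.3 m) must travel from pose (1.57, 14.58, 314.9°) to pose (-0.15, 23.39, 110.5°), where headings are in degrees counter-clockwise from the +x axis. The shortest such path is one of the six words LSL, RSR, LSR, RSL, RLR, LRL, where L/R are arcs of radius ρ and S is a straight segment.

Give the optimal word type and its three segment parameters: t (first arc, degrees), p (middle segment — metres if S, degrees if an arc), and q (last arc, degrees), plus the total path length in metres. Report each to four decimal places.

Let ψ = atan2(Δy, Δx) = atan2(8.81, -1.72) = 101.0471° be the start→goal bearing.
Normalize: d = |goal − start| / ρ = 8.976330/1.3 = 6.904869, α = (θ_start − ψ) mod 360° = 213.8529° = 3.732438 rad, β = (θ_goal − ψ) mod 360° = 9.4529° = 0.164985 rad.
Common terms: sin α = -0.557063, cos α = -0.830470, sin β = 0.164238, cos β = 0.986421, cos(α−β) = -0.910684, d² = 47.677219. Work in radians in the unit-radius frame; every candidate has L = ρ·(t + p + q).
LSL: p² = 2 + d² − 2cos(α−β) + 2d(sin α − sin β) = 41.537610; p = √p² = 6.444968; φ = atan2(cos β − cos α, d + sin α − sin β) = 0.285783 rad; t = (φ − α) mod 2π = 2.836530 rad, q = (β − φ) mod 2π = 6.162388 rad → L = 1.3·(2.836530 + 6.444968 + 6.162388) = 1.3·15.443885 = 20.077051 m
RSR: p² = 2 + d² − 2cos(α−β) + 2d(sin β − sin α) = 61.459563; p = √p² = 7.839615; φ = atan2(cos α − cos β, d − sin α + sin β) = -0.233884 rad; t = (α − φ) mod 2π = 3.966322 rad, q = (φ − β) mod 2π = 5.884316 rad → L = 1.3·(3.966322 + 7.839615 + 5.884316) = 1.3·17.690253 = 22.997329 m
LSR: p² = d² − 2 + 2cos(α−β) + 2d(sin α + sin β) = 38.431031; p = √p² = 6.199277; φ = atan2(−cos α − cos β, d + sin α + sin β) − atan2(−2, p) = 0.288133 rad; t = (φ − α) mod 2π = 2.838880 rad, q = (φ − β) mod 2π = 0.123148 rad → L = 1.3·(2.838880 + 6.199277 + 0.123148) = 1.3·9.161304 = 11.909696 m
RSL: p² = d² − 2 + 2cos(α−β) − 2d(sin α + sin β) = 49.280672; p = √p² = 7.020019; φ = atan2(cos α + cos β, d − sin α − sin β) − atan2(2, p) = -0.256180 rad; t = (α − φ) mod 2π = 3.988618 rad, q = (β − φ) mod 2π = 0.421165 rad → L = 1.3·(3.988618 + 7.020019 + 0.421165) = 1.3·11.429802 = 14.858742 m
RLR: c = (6 − d² + 2cos(α−β) + 2d(sin α − sin β))/8 = -6.682445, |c| > 1 → infeasible
LRL: c = (6 − d² + 2cos(α−β) − 2d(sin α − sin β))/8 = -4.192201, |c| > 1 → infeasible
Shortest: LSR with L = 11.909696 m ≈ 11.9097 m
Convert LSR to answer units (arcs ×180/π): t = 2.838880·180/π = 162.6558°, p = ρ·p = 1.3·6.199277 = 8.0591 m, q = 0.123148·180/π = 7.0558°, L = 11.9097 m.

LSR: t = 162.6558°, p = 8.0591 m, q = 7.0558°, L = 11.9097 m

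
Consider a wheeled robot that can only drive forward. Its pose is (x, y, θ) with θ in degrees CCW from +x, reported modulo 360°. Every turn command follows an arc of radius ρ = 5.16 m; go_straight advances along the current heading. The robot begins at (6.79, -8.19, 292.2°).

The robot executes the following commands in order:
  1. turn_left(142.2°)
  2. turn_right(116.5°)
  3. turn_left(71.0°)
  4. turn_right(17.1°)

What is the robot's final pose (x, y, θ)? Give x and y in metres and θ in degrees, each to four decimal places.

set_pose: (x, y, θ) = (6.7900, -8.1900, 292.2000°), ρ = 5.16
turn_left(142.2°): centre at ρ to the left, rotate +142.2° → (16.5374, -7.6280, 434.4000° ≡ 74.4000°)
turn_right(116.5°): centre at ρ to the right, rotate −116.5° → (24.9667, -5.1870, -42.1000° ≡ 317.9000°)
turn_left(71.0°): centre at ρ to the left, rotate +71.0° → (30.9199, -5.8758, 388.9000° ≡ 28.9000°)
turn_right(17.1°): centre at ρ to the right, rotate −17.1° → (32.3584, -5.3422, 11.8000°)

(32.3584, -5.3422, 11.8000°)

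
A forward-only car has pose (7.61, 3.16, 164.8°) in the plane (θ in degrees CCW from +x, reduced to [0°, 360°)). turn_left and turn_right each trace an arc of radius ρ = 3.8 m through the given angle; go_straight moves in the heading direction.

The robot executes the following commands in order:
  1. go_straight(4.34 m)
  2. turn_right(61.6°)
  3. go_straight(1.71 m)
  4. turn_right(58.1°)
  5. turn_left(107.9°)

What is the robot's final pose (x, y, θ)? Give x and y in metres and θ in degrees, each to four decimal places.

set_pose: (x, y, θ) = (7.6100, 3.1600, 164.8000°), ρ = 3.8
go_straight(4.34): x += 4.34·cos θ, y += 4.34·sin θ → (3.4218, 4.2979, 164.8000°)
turn_right(61.6°): centre at ρ to the right, rotate −61.6° → (0.7185, 7.0972, 103.2000°)
go_straight(1.71): x += 1.71·cos θ, y += 1.71·sin θ → (0.3281, 8.7621, 103.2000°)
turn_right(58.1°): centre at ρ to the right, rotate −58.1° → (1.3360, 12.3121, 45.1000°)
turn_left(107.9°): centre at ρ to the left, rotate +107.9° → (0.3694, 18.3802, 153.0000°)

(0.3694, 18.3802, 153.0000°)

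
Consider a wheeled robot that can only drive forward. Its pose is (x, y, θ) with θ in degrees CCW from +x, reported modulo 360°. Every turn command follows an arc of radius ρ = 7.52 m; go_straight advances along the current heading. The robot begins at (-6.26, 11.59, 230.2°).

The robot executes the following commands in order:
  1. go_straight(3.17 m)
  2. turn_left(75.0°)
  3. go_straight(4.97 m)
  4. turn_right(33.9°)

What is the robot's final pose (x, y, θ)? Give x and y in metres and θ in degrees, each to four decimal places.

(-4.4186, -8.2192, 271.3000°)

set_pose: (x, y, θ) = (-6.2600, 11.5900, 230.2000°), ρ = 7.52
go_straight(3.17): x += 3.17·cos θ, y += 3.17·sin θ → (-8.2891, 9.1545, 230.2000°)
turn_left(75.0°): centre at ρ to the left, rotate +75.0° → (-8.6566, 0.0061, 305.2000°)
go_straight(4.97): x += 4.97·cos θ, y += 4.97·sin θ → (-5.7917, -4.0551, 305.2000°)
turn_right(33.9°): centre at ρ to the right, rotate −33.9° → (-4.4186, -8.2192, 271.3000°)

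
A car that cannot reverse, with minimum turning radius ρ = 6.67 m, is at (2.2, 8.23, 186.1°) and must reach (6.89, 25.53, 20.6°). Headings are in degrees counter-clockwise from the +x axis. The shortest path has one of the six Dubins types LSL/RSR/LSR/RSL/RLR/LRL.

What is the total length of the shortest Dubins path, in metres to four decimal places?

Let ψ = atan2(Δy, Δx) = atan2(17.30, 4.69) = 74.8318° be the start→goal bearing.
Normalize: d = |goal − start| / ρ = 17.924455/6.67 = 2.687325, α = (θ_start − ψ) mod 360° = 111.2682° = 1.941997 rad, β = (θ_goal − ψ) mod 360° = 305.7682° = 5.336662 rad.
Common terms: sin α = 0.931893, cos α = -0.362734, sin β = -0.811388, cos β = 0.584508, cos(α−β) = -0.968148, d² = 7.221714. Work in radians in the unit-radius frame; every candidate has L = ρ·(t + p + q).
LSL: p² = 2 + d² − 2cos(α−β) + 2d(sin α − sin β) = 20.527532; p = √p² = 4.530732; φ = atan2(cos β − cos α, d + sin α − sin β) = 0.210624 rad; t = (φ − α) mod 2π = 4.551813 rad, q = (β − φ) mod 2π = 5.126038 rad → L = 6.67·(4.551813 + 4.530732 + 5.126038) = 6.67·14.208583 = 94.771247 m
RSR: p² = 2 + d² − 2cos(α−β) + 2d(sin β − sin α) = 1.788486; p = √p² = 1.337343; φ = atan2(cos α − cos β, d − sin α + sin β) = -0.787089 rad; t = (α − φ) mod 2π = 2.729086 rad, q = (φ − β) mod 2π = 0.159434 rad → L = 6.67·(2.729086 + 1.337343 + 0.159434) = 6.67·4.225863 = 28.186504 m
LSR: p² = d² − 2 + 2cos(α−β) + 2d(sin α + sin β) = 3.933087; p = √p² = 1.983201; φ = atan2(−cos α − cos β, d + sin α + sin β) − atan2(−2, p) = 0.710795 rad; t = (φ − α) mod 2π = 5.051984 rad, q = (φ − β) mod 2π = 1.657319 rad → L = 6.67·(5.051984 + 1.983201 + 1.657319) = 6.67·8.692504 = 57.979000 m
RSL: p² = d² − 2 + 2cos(α−β) − 2d(sin α + sin β) = 2.637750; p = √p² = 1.624115; φ = atan2(cos α + cos β, d − sin α − sin β) − atan2(2, p) = -0.802560 rad; t = (α − φ) mod 2π = 2.744557 rad, q = (β − φ) mod 2π = 6.139222 rad → L = 6.67·(2.744557 + 1.624115 + 6.139222) = 6.67·10.507894 = 70.087656 m
RLR: c = (6 − d² + 2cos(α−β) + 2d(sin α − sin β))/8 = 0.776439; p = 2π − arccos c = 5.601385 rad; φ = atan2(cos α − cos β, d − sin α + sin β) = -0.787089 rad; t = (α − φ + p/2) mod 2π = 5.529778 rad, q = (α − β − t + p) mod 2π = 2.960127 rad → L = 6.67·(5.529778 + 5.601385 + 2.960127) = 6.67·14.091289 = 93.988901 m
LRL: c = (6 − d² + 2cos(α−β) − 2d(sin α − sin β))/8 = -1.565942, |c| > 1 → infeasible
Shortest: RSR with L = 28.186504 m ≈ 28.1865 m

28.1865 m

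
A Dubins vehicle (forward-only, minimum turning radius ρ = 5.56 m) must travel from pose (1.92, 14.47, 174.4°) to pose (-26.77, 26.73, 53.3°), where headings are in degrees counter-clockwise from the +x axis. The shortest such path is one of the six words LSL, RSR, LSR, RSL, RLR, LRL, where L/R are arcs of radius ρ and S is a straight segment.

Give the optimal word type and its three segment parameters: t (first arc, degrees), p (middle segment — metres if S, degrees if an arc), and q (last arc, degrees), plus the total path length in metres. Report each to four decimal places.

Let ψ = atan2(Δy, Δx) = atan2(12.26, -28.69) = 156.8617° be the start→goal bearing.
Normalize: d = |goal − start| / ρ = 31.199739/5.56 = 5.611464, α = (θ_start − ψ) mod 360° = 17.5383° = 0.306101 rad, β = (θ_goal − ψ) mod 360° = 256.4383° = 4.475693 rad.
Common terms: sin α = 0.301343, cos α = 0.953516, sin β = -0.972118, cos β = -0.234492, cos(α−β) = -0.516533, d² = 31.488526. Work in radians in the unit-radius frame; every candidate has L = ρ·(t + p + q).
LSL: p² = 2 + d² − 2cos(α−β) + 2d(sin α − sin β) = 48.813558; p = √p² = 6.986670; φ = atan2(cos β − cos α, d + sin α − sin β) = -0.170869 rad; t = (φ − α) mod 2π = 5.806215 rad, q = (β − φ) mod 2π = 4.646562 rad → L = 5.56·(5.806215 + 6.986670 + 4.646562) = 5.56·17.439447 = 96.963325 m
RSR: p² = 2 + d² − 2cos(α−β) + 2d(sin β − sin α) = 20.229628; p = √p² = 4.497736; φ = atan2(cos α − cos β, d − sin α + sin β) = 0.267307 rad; t = (α − φ) mod 2π = 0.038795 rad, q = (φ − β) mod 2π = 2.074799 rad → L = 5.56·(0.038795 + 4.497736 + 2.074799) = 5.56·6.611330 = 36.758993 m
LSR: p² = d² − 2 + 2cos(α−β) + 2d(sin α + sin β) = 20.927404; p = √p² = 4.574648; φ = atan2(−cos α − cos β, d + sin α + sin β) − atan2(−2, p) = 0.267636 rad; t = (φ − α) mod 2π = 6.244720 rad, q = (φ − β) mod 2π = 2.075128 rad → L = 5.56·(6.244720 + 4.574648 + 2.075128) = 5.56·12.894496 = 71.693396 m
RSL: p² = d² − 2 + 2cos(α−β) − 2d(sin α + sin β) = 35.983514; p = √p² = 5.998626; φ = atan2(cos α + cos β, d − sin α − sin β) − atan2(2, p) = -0.207862 rad; t = (α − φ) mod 2π = 0.513963 rad, q = (β − φ) mod 2π = 4.683555 rad → L = 5.56·(0.513963 + 5.998626 + 4.683555) = 5.56·11.196144 = 62.250558 m
RLR: c = (6 − d² + 2cos(α−β) + 2d(sin α − sin β))/8 = -1.528703, |c| > 1 → infeasible
LRL: c = (6 − d² + 2cos(α−β) − 2d(sin α − sin β))/8 = -5.101695, |c| > 1 → infeasible
Shortest: RSR with L = 36.758993 m ≈ 36.7590 m
Convert RSR to answer units (arcs ×180/π): t = 0.038795·180/π = 2.2228°, p = ρ·p = 5.56·4.497736 = 25.0074 m, q = 2.074799·180/π = 118.8772°, L = 36.7590 m.

RSR: t = 2.2228°, p = 25.0074 m, q = 118.8772°, L = 36.7590 m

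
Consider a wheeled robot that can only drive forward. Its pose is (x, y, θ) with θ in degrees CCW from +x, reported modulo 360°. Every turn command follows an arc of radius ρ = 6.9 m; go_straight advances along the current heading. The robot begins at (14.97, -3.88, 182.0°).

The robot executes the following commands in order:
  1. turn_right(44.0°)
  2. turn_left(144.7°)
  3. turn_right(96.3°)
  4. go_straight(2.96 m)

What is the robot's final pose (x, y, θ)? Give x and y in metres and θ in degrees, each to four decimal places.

(-10.1396, -17.4604, 186.4000°)

set_pose: (x, y, θ) = (14.9700, -3.8800, 182.0000°), ρ = 6.9
turn_right(44.0°): centre at ρ to the right, rotate −44.0° → (10.1122, -2.1119, 138.0000°)
turn_left(144.7°): centre at ρ to the left, rotate +144.7° → (-1.2360, -8.7565, 282.7000°)
turn_right(96.3°): centre at ρ to the right, rotate −96.3° → (-7.1980, -17.1305, 186.4000°)
go_straight(2.96): x += 2.96·cos θ, y += 2.96·sin θ → (-10.1396, -17.4604, 186.4000°)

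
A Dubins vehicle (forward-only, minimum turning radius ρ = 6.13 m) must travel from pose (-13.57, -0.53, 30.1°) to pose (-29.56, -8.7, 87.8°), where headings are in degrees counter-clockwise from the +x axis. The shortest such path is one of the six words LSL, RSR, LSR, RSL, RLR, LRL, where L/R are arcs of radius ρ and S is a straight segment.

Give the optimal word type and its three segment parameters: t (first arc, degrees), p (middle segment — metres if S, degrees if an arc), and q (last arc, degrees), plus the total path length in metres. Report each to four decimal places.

RSR: t = 196.6184°, p = 13.3054 m, q = 105.6816°, L = 45.6481 m

Let ψ = atan2(Δy, Δx) = atan2(-8.17, -15.99) = -152.9355° be the start→goal bearing.
Normalize: d = |goal − start| / ρ = 17.956308/6.13 = 2.929251, α = (θ_start − ψ) mod 360° = 183.0355° = 3.194572 rad, β = (θ_goal − ψ) mod 360° = 240.7355° = 4.201627 rad.
Common terms: sin α = -0.052955, cos α = -0.998597, sin β = -0.872372, cos β = -0.488842, cos(α−β) = 0.534352, d² = 8.580511. Work in radians in the unit-radius frame; every candidate has L = ρ·(t + p + q).
LSL: p² = 2 + d² − 2cos(α−β) + 2d(sin α − sin β) = 14.312366; p = √p² = 3.783169; φ = atan2(cos β − cos α, d + sin α − sin β) = 0.135154 rad; t = (φ − α) mod 2π = 3.223767 rad, q = (β − φ) mod 2π = 4.066473 rad → L = 6.13·(3.223767 + 3.783169 + 4.066473) = 6.13·11.073409 = 67.879998 m
RSR: p² = 2 + d² − 2cos(α−β) + 2d(sin β − sin α) = 4.711246; p = √p² = 2.170541; φ = atan2(cos α − cos β, d − sin α + sin β) = -0.237066 rad; t = (α − φ) mod 2π = 3.431638 rad, q = (φ − β) mod 2π = 1.844492 rad → L = 6.13·(3.431638 + 2.170541 + 1.844492) = 6.13·7.446671 = 45.648093 m
LSR: p² = d² − 2 + 2cos(α−β) + 2d(sin α + sin β) = 2.228186; p = √p² = 1.492711; φ = atan2(−cos α − cos β, d + sin α + sin β) − atan2(−2, p) = 1.568163 rad; t = (φ − α) mod 2π = 4.656776 rad, q = (φ − β) mod 2π = 3.649721 rad → L = 6.13·(4.656776 + 1.492711 + 3.649721) = 6.13·9.799208 = 60.069147 m
RSL: p² = d² − 2 + 2cos(α−β) − 2d(sin α + sin β) = 13.070245; p = √p² = 3.615279; φ = atan2(cos α + cos β, d − sin α − sin β) − atan2(2, p) = -0.873585 rad; t = (α − φ) mod 2π = 4.068157 rad, q = (β − φ) mod 2π = 5.075212 rad → L = 6.13·(4.068157 + 3.615279 + 5.075212) = 6.13·12.758649 = 78.210519 m
RLR: c = (6 − d² + 2cos(α−β) + 2d(sin α − sin β))/8 = 0.411094; p = 2π − arccos c = 5.136043 rad; φ = atan2(cos α − cos β, d − sin α + sin β) = -0.237066 rad; t = (α − φ + p/2) mod 2π = 5.999659 rad, q = (α − β − t + p) mod 2π = 4.412514 rad → L = 6.13·(5.999659 + 5.136043 + 4.412514) = 6.13·15.548216 = 95.310567 m
LRL: c = (6 − d² + 2cos(α−β) − 2d(sin α − sin β))/8 = -0.789046; p = 2π − arccos c = 3.803135 rad; φ = atan2(cos β − cos α, d + sin α − sin β) = 0.135154 rad; t = (φ − α + p/2) mod 2π = 5.125335 rad, q = (β − α − t + p) mod 2π = 5.968041 rad → L = 6.13·(5.125335 + 3.803135 + 5.968041) = 6.13·14.896510 = 91.315606 m
Shortest: RSR with L = 45.648093 m ≈ 45.6481 m
Convert RSR to answer units (arcs ×180/π): t = 3.431638·180/π = 196.6184°, p = ρ·p = 6.13·2.170541 = 13.3054 m, q = 1.844492·180/π = 105.6816°, L = 45.6481 m.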